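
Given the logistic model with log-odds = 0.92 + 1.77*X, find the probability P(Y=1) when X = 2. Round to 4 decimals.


Linear predictor: z = 0.92 + 1.77 * 2 = 4.4600.
P = 1/(1 + exp(-4.4600)) = 1/(1 + 0.0116) = 0.9886.

0.9886


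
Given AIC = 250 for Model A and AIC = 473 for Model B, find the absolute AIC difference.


|AIC_A - AIC_B| = |250 - 473| = 223.
Model A is preferred (lower AIC).

223


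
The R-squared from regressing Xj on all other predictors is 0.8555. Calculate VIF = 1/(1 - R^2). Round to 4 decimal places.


Using VIF = 1/(1 - R^2_j):
1 - 0.8555 = 0.1445.
VIF = 6.9204.

6.9204


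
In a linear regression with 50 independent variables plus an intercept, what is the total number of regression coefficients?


Total coefficients = number of predictors + 1 (for the intercept).
= 50 + 1 = 51.

51


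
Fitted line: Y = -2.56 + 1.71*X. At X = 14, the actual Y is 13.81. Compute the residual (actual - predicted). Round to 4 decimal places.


Fitted value at X = 14 is yhat = -2.56 + 1.71*14 = 21.3800.
Residual = 13.81 - 21.3800 = -7.5700.

-7.5700


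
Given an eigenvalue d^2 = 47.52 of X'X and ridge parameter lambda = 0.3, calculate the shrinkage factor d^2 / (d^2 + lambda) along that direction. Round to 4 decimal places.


Compute the denominator: 47.52 + 0.3 = 47.8200.
Shrinkage factor = 47.52 / 47.8200 = 0.9937.

0.9937


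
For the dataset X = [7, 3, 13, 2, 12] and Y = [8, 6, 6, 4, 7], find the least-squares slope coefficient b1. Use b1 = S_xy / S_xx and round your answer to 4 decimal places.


Calculate xbar = 7.4000, ybar = 6.2000.
S_xx = 101.2000, S_xy = 14.6000.
Using b1 = S_xy / S_xx = 14.6000 / 101.2000, we get b1 = 0.1443.

0.1443


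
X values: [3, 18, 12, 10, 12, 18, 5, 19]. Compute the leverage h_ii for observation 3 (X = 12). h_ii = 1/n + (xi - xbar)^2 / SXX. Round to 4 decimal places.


Compute xbar = 12.1250 with n = 8 observations.
SXX = 254.8750.
Leverage = 1/8 + (12 - 12.1250)^2/254.8750 = 0.1251.

0.1251


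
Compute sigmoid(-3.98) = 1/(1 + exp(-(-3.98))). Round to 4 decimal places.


exp(3.9800) = 53.5170.
1 + exp(-z) = 54.5170.
sigmoid = 1/54.5170 = 0.0183.

0.0183


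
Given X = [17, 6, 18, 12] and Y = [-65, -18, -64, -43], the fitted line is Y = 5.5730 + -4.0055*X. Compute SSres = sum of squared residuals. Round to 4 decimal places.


Compute predicted values, then residuals = yi - yhat_i.
Residuals: [-2.4795, 0.4600, 2.5260, -0.5070].
SSres = sum(residual^2) = 12.9972.

12.9972


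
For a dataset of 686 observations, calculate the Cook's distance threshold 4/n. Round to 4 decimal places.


Cook's distance cutoff = 4/n = 4/686.
= 0.0058.

0.0058


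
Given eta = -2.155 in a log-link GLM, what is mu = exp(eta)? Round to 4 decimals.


mu = exp(eta) = exp(-2.155).
= 0.1159.

0.1159


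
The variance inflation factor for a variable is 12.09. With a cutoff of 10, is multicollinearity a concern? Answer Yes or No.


Check: VIF = 12.09 vs threshold = 10.
Since 12.09 >= 10, the answer is Yes.

Yes


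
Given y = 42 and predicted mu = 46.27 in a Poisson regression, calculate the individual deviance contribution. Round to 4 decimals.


Compute y*ln(y/mu) = 42*ln(42/46.27) = 42*-0.096824 = -4.066608.
y - mu = -4.27.
D = 2*(-4.066608 - (-4.27)) = 0.406784, which rounds to 0.4068.

0.4068


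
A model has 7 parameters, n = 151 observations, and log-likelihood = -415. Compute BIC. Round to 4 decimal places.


k * ln(n) = 7 * ln(151) = 7 * 5.017280 = 35.120960.
-2 * loglik = -2 * (-415) = 830.
BIC = 35.120960 + 830 = 865.120960, which rounds to 865.1210.

865.1210


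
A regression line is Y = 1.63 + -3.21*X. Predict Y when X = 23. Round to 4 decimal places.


Substitute X = 23 into the equation:
Y = 1.63 + -3.21 * 23 = 1.63 + -73.8300 = -72.2000.

-72.2000


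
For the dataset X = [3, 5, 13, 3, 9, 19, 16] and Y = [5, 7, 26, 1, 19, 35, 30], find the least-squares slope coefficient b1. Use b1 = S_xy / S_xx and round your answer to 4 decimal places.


First compute the means: xbar = 9.7143, ybar = 17.5714.
Then S_xx = sum((xi - xbar)^2) = 249.4286.
S_xy = sum((xi - xbar)(yi - ybar)) = 512.1429.
b1 = S_xy / S_xx = 512.1429 / 249.4286 = 2.0533.

2.0533


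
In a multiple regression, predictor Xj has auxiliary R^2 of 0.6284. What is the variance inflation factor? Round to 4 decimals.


VIF = 1 / (1 - 0.6284).
= 1 / 0.3716 = 2.6911.

2.6911


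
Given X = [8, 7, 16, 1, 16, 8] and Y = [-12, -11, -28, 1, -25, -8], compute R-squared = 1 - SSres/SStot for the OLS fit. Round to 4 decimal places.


After computing the OLS fit (b0=3.4203, b1=-1.8486):
SSres = 18.9980, SStot = 590.8333.
R^2 = 1 - 18.9980/590.8333 = 0.9678.

0.9678


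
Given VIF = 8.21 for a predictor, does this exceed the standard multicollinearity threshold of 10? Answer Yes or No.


The threshold is 10.
VIF = 8.21 is < 10.
Multicollinearity indication: No.

No


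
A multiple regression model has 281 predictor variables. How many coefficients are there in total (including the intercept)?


Each predictor gets one coefficient, plus one intercept.
Total parameters = 281 + 1 = 282.

282


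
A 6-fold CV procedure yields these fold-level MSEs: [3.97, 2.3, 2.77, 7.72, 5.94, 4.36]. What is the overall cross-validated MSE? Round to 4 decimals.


Add all fold MSEs: 27.0600.
Divide by k = 6: 27.0600/6 = 4.5100.

4.5100


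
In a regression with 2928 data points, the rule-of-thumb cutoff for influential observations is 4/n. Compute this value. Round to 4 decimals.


The threshold is 4/n.
4/2928 = 0.0014.

0.0014


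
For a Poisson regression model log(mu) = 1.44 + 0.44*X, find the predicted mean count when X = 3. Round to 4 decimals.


eta = 1.44 + 0.44 * 3 = 2.7600.
mu = exp(2.7600) = 15.7998.

15.7998


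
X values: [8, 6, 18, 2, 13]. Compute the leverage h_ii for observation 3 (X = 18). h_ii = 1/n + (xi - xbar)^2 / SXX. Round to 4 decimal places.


Mean of X: xbar = 9.4000.
SXX = 155.2000.
For X = 18: h = 1/5 + (18 - 9.4000)^2/155.2000 = 0.6765.

0.6765


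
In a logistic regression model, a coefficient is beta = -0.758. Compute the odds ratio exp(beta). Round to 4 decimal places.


Odds ratio = exp(beta) = exp(-0.758).
= 0.4686.

0.4686


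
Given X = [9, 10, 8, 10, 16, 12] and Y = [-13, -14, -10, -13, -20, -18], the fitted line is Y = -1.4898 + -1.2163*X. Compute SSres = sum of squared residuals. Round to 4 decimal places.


Compute predicted values, then residuals = yi - yhat_i.
Residuals: [-0.5635, -0.3472, 1.2202, 0.6528, 0.9506, -1.9146].
SSres = sum(residual^2) = 6.9224.

6.9224


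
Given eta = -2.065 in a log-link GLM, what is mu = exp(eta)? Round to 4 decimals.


The inverse log link gives:
mu = exp(-2.065) = 0.1268.

0.1268


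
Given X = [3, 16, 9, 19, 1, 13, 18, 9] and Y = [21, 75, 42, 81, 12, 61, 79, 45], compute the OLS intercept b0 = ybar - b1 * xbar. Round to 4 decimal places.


The slope is b1 = 3.9363.
Sample means are xbar = 11.0000 and ybar = 52.0000.
Intercept: b0 = 52.0000 - (3.9363)(11.0000) = 8.7006.

8.7006


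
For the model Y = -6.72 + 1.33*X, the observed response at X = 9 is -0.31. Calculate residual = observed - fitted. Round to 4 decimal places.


Compute yhat = -6.72 + (1.33)(9) = 5.2500.
Residual = actual - predicted = -0.31 - 5.2500 = -5.5600.

-5.5600


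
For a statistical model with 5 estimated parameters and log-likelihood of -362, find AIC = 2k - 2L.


Compute:
2k = 2*5 = 10.
-2*loglik = -2*(-362) = 724.
AIC = 10 + 724 = 734.

734


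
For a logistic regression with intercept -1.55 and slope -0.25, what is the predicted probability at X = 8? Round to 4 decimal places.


Compute z = -1.55 + (-0.25)(8) = -3.5500.
exp(-z) = 34.8133.
P = 1/(1 + 34.8133) = 0.0279.

0.0279


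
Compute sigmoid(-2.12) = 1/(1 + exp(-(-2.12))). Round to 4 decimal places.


exp(2.1200) = 8.3311.
1 + exp(-z) = 9.3311.
sigmoid = 1/9.3311 = 0.1072.

0.1072


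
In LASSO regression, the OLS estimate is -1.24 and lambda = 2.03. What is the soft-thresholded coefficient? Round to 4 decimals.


Absolute value: |-1.24| = 1.24.
Compare to lambda = 2.03.
Since |beta| <= lambda, the coefficient is set to 0.

0.0000


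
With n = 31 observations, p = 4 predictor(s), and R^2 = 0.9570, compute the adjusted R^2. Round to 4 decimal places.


Using the formula:
(1 - 0.9570) = 0.0430.
Multiply by 30/26: 0.0430 * 30 = 1.2900, then 1.2900 / 26 = 0.0496.
Adj R^2 = 1 - 0.0496 = 0.9504.

0.9504


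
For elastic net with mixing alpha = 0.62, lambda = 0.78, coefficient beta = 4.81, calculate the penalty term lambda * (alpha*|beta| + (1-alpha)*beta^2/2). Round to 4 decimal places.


Compute:
L1 = 0.62 * 4.81 = 2.9822.
L2 = 0.38 * 4.81^2 / 2 = 4.3959.
Penalty = 0.78 * (2.9822 + 4.3959) = 5.7549.

5.7549


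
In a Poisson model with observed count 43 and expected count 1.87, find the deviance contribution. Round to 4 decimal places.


y/mu = 43/1.87 = 22.994652 (approx.), and ln(43/1.87) = 3.135262.
y * ln(y/mu) = 43 * 3.135262 = 134.816266.
y - mu = 41.13.
D = 2 * (134.816266 - 41.13) = 187.372532, which rounds to 187.3725.

187.3725


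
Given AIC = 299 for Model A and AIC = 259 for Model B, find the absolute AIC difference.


|AIC_A - AIC_B| = |299 - 259| = 40.
Model B is preferred (lower AIC).

40


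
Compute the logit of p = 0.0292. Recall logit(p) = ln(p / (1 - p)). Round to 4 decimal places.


Compute the odds: 0.0292/0.9708 = 0.0301.
Take the natural log: ln(0.0301) = -3.5040.

-3.5040


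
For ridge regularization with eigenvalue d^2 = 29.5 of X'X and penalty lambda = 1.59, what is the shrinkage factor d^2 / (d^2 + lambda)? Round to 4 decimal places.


d^2 + lambda = 29.5 + 1.59 = 31.0900.
Shrinkage factor = 29.5/31.0900 = 0.9489.

0.9489


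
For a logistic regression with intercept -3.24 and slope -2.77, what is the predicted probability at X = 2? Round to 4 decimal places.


Linear predictor: z = -3.24 + -2.77 * 2 = -8.7800.
P = 1/(1 + exp(8.7800)) = 1/(1 + 6502.8772) = 0.0002.

0.0002


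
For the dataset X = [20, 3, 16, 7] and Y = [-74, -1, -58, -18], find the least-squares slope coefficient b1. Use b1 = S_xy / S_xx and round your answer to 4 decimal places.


Calculate xbar = 11.5000, ybar = -37.7500.
S_xx = 185.0000, S_xy = -800.5000.
Using b1 = S_xy / S_xx = -800.5000 / 185.0000, we get b1 = -4.3270.

-4.3270


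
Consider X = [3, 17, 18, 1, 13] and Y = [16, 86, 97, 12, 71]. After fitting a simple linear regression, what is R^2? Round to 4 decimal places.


After computing the OLS fit (b0=4.3089, b1=5.0088):
SSres = 39.1807, SStot = 6341.2000.
R^2 = 1 - 39.1807/6341.2000 = 0.9938.

0.9938


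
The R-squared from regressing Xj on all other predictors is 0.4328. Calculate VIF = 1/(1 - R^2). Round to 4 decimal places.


Using VIF = 1/(1 - R^2_j):
1 - 0.4328 = 0.5672.
VIF = 1.7630.

1.7630


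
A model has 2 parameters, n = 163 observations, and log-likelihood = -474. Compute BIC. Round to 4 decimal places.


ln(163) = 5.093750.
k * ln(n) = 2 * 5.093750 = 10.187500.
-2L = 948.
BIC = 10.187500 + 948 = 958.187500, which rounds to 958.1875.

958.1875


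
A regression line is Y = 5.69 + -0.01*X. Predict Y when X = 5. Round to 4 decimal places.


Substitute X = 5 into the equation:
Y = 5.69 + -0.01 * 5 = 5.69 + -0.0500 = 5.6400.

5.6400


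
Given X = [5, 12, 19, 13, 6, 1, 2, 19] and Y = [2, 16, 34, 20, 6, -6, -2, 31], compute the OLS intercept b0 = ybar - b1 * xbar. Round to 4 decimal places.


First find the slope: b1 = 2.0865.
Means: xbar = 9.6250, ybar = 12.6250.
b0 = ybar - b1 * xbar = 12.6250 - 2.0865 * 9.6250 = -7.4575.

-7.4575


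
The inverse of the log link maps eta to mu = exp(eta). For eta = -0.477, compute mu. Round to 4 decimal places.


The inverse log link gives:
mu = exp(-0.477) = 0.6206.

0.6206


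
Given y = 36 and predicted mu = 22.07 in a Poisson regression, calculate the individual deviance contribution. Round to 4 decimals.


y/mu = 36/22.07 = 1.631174 (approx.), and ln(36/22.07) = 0.489300.
y * ln(y/mu) = 36 * 0.489300 = 17.614800.
y - mu = 13.93.
D = 2 * (17.614800 - 13.93) = 7.369600, which rounds to 7.3696.

7.3696


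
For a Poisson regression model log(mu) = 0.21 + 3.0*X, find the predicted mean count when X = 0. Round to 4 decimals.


Compute eta = 0.21 + 3.0 * 0 = 0.2100.
Apply inverse link: mu = e^0.2100 = 1.2337.

1.2337


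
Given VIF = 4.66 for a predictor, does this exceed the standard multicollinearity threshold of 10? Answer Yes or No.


Check: VIF = 4.66 vs threshold = 10.
Since 4.66 < 10, the answer is No.

No


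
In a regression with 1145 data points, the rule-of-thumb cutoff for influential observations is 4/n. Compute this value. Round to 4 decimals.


Cook's distance cutoff = 4/n = 4/1145.
= 0.0035.

0.0035


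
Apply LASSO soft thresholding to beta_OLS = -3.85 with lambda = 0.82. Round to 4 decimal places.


Absolute value: |-3.85| = 3.85.
Compare to lambda = 0.82.
Since |beta| > lambda, coefficient = sign(beta)*(|beta| - lambda) = -3.0300.

-3.0300


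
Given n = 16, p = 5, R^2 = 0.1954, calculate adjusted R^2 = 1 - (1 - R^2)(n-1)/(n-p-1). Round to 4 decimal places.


Adjusted R^2 = 1 - (1 - R^2) * (n-1)/(n-p-1).
(1 - R^2) = 0.8046.
(n-1)/(n-p-1) = 15/10.
(1 - R^2) * (n-1) = 0.8046 * 15 = 12.0690.
Divide by (n-p-1): 12.0690 / 10 = 1.2069.
Adj R^2 = 1 - 1.2069 = -0.2069.

-0.2069


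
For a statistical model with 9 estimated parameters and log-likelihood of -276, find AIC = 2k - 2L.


Compute:
2k = 2*9 = 18.
-2*loglik = -2*(-276) = 552.
AIC = 18 + 552 = 570.

570


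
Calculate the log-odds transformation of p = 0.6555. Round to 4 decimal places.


Compute the odds: 0.6555/0.3445 = 1.9028.
Take the natural log: ln(1.9028) = 0.6433.

0.6433


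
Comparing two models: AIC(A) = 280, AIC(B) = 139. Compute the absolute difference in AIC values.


Absolute difference = |280 - 139| = 141.
The model with lower AIC (B) is preferred.

141


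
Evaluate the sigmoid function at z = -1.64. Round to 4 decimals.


First, exp(1.6400) = 5.1552.
Then sigma(z) = 1/(1 + 5.1552) = 0.1625.

0.1625


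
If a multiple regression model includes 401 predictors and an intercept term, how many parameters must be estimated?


Total coefficients = number of predictors + 1 (for the intercept).
= 401 + 1 = 402.

402


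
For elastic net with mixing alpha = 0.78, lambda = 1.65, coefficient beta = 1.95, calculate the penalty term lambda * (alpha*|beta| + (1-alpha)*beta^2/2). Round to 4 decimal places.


L1 component = 0.78 * |1.95| = 1.5210.
L2 component = 0.22 * 1.95^2 / 2 = 0.4183.
Penalty = 1.65 * (1.5210 + 0.4183) = 1.65 * 1.9393 = 3.1998.

3.1998


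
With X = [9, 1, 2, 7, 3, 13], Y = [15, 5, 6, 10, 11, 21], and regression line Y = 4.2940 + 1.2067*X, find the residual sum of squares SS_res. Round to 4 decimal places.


Compute predicted values, then residuals = yi - yhat_i.
Residuals: [-0.1543, -0.5007, -0.7074, -2.7409, 3.0859, 1.0189].
SSres = sum(residual^2) = 18.8484.

18.8484


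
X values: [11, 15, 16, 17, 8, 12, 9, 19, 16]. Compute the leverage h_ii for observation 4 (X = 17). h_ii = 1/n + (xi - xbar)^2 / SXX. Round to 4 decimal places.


Mean of X: xbar = 13.6667.
SXX = 116.0000.
For X = 17: h = 1/9 + (17 - 13.6667)^2/116.0000 = 0.2069.

0.2069


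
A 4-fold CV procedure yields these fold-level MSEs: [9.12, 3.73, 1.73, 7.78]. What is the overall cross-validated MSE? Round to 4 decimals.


Add all fold MSEs: 22.3600.
Divide by k = 4: 22.3600/4 = 5.5900.

5.5900


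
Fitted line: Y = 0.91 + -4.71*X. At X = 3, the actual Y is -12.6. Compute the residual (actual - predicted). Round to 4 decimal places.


Fitted value at X = 3 is yhat = 0.91 + -4.71*3 = -13.2200.
Residual = -12.6 - -13.2200 = 0.6200.

0.6200


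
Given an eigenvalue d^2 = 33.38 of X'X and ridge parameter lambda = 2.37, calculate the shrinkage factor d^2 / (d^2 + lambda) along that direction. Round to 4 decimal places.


Compute the denominator: 33.38 + 2.37 = 35.7500.
Shrinkage factor = 33.38 / 35.7500 = 0.9337.

0.9337


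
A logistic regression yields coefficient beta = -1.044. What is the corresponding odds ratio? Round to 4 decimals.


The odds ratio is computed as:
OR = e^(-1.044) = 0.3520.

0.3520


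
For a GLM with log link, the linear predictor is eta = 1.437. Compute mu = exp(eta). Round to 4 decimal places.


Apply the inverse link:
mu = e^1.437 = 4.2081.

4.2081


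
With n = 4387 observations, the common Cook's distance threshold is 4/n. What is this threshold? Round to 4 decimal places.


The threshold is 4/n.
4/4387 = 0.0009.

0.0009


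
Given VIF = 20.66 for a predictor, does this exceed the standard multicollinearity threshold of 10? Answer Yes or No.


Check: VIF = 20.66 vs threshold = 10.
Since 20.66 >= 10, the answer is Yes.

Yes


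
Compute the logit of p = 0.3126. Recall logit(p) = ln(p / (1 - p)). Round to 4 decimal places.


1 - p = 0.6874.
p/(1-p) = 0.4548.
logit = ln(0.4548) = -0.7880.

-0.7880


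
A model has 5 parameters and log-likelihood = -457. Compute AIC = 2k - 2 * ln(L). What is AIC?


Compute:
2k = 2*5 = 10.
-2*loglik = -2*(-457) = 914.
AIC = 10 + 914 = 924.

924


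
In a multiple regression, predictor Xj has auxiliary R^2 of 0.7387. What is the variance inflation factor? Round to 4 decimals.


Using VIF = 1/(1 - R^2_j):
1 - 0.7387 = 0.2613.
VIF = 3.8270.

3.8270


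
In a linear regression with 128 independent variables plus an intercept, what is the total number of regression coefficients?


Including the intercept, the model has 128 predictor coefficients + 1 intercept.
Total = 129.

129


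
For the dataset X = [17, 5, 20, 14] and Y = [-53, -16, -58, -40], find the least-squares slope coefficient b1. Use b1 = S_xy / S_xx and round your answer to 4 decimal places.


The sample means are xbar = 14.0000 and ybar = -41.7500.
Compute S_xx = 126.0000 and S_xy = -363.0000.
Slope b1 = S_xy / S_xx = -363.0000 / 126.0000 = -2.8810.

-2.8810


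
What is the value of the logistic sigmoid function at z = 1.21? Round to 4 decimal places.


Compute exp(-1.2100) = 0.2982.
Sigmoid = 1 / (1 + 0.2982) = 1 / 1.2982 = 0.7703.

0.7703


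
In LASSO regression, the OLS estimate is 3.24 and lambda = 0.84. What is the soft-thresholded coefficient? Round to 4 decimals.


Absolute value: |3.24| = 3.24.
Compare to lambda = 0.84.
Since |beta| > lambda, coefficient = sign(beta)*(|beta| - lambda) = 2.4000.

2.4000


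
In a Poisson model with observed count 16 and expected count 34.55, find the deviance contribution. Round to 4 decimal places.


y/mu = 16/34.55 = 0.463097 (approx.), and ln(16/34.55) = -0.769819.
y * ln(y/mu) = 16 * -0.769819 = -12.317104.
y - mu = -18.55.
D = 2 * (-12.317104 - -18.55) = 12.465792, which rounds to 12.4658.

12.4658


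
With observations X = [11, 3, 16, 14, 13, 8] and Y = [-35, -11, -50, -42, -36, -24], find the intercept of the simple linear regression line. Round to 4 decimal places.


First find the slope: b1 = -2.8962.
Means: xbar = 10.8333, ybar = -33.0000.
b0 = ybar - b1 * xbar = -33.0000 - -2.8962 * 10.8333 = -1.6241.

-1.6241


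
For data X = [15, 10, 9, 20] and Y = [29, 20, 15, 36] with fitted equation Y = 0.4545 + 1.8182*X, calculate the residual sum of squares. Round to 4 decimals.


Predicted values from Y = 0.4545 + 1.8182*X.
Residuals: [1.2725, 1.3635, -1.8183, -0.8185].
SSres = 7.4545.

7.4545


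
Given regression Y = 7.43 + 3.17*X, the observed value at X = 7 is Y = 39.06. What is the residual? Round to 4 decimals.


Predicted = 7.43 + 3.17 * 7 = 29.6200.
Residual = 39.06 - 29.6200 = 9.4400.

9.4400


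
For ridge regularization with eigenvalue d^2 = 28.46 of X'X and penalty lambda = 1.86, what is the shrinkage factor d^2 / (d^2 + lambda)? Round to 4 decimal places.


Denominator = d^2 + lambda = 28.46 + 1.86 = 30.3200.
Shrinkage = 28.46 / 30.3200 = 0.9387.

0.9387


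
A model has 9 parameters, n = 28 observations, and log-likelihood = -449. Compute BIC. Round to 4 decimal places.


ln(28) = 3.332205.
k * ln(n) = 9 * 3.332205 = 29.989845.
-2L = 898.
BIC = 29.989845 + 898 = 927.989845, which rounds to 927.9898.

927.9898


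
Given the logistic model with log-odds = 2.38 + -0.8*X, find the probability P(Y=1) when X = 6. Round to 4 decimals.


Compute z = 2.38 + (-0.8)(6) = -2.4200.
exp(-z) = 11.2459.
P = 1/(1 + 11.2459) = 0.0817.

0.0817


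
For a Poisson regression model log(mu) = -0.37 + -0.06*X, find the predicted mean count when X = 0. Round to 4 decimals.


Linear predictor: eta = -0.37 + (-0.06)(0) = -0.3700.
Expected count: mu = exp(-0.3700) = 0.6907.

0.6907


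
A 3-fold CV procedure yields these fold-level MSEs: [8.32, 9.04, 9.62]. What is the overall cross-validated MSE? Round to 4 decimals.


Add all fold MSEs: 26.9800.
Divide by k = 3: 26.9800/3 = 8.9933.

8.9933


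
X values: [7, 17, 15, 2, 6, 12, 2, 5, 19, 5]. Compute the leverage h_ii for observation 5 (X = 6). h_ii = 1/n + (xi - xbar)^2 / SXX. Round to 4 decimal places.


Mean of X: xbar = 9.0000.
SXX = 352.0000.
For X = 6: h = 1/10 + (6 - 9.0000)^2/352.0000 = 0.1256.

0.1256


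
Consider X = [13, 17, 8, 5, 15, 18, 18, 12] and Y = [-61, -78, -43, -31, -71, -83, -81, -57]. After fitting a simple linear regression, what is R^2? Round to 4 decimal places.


The fitted line is Y = -10.9765 + -3.9357*X.
SSres = 6.2163, SStot = 2476.8750.
R^2 = 1 - SSres/SStot = 0.9975.

0.9975


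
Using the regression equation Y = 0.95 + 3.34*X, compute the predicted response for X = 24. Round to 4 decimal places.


Substitute X = 24 into the equation:
Y = 0.95 + 3.34 * 24 = 0.95 + 80.1600 = 81.1100.

81.1100


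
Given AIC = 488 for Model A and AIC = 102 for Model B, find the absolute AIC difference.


|AIC_A - AIC_B| = |488 - 102| = 386.
Model B is preferred (lower AIC).

386


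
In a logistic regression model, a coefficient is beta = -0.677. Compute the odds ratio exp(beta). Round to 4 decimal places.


exp(-0.677) = 0.5081.
So the odds ratio is 0.5081.

0.5081


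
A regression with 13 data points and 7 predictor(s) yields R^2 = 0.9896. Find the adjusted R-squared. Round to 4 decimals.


Plug in: Adj R^2 = 1 - (1 - 0.9896) * 12/5.
= 1 - 0.0104 * 12/5
= 1 - 0.1248 / 5
= 1 - 0.0250 = 0.9750.

0.9750


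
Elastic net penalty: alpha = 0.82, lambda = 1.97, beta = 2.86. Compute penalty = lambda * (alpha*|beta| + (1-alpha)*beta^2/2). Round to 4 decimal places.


alpha * |beta| = 0.82 * 2.86 = 2.3452.
(1-alpha) * beta^2/2 = 0.18 * 8.1796/2 = 0.7362.
Total = 1.97 * (2.3452 + 0.7362) = 6.0703.

6.0703


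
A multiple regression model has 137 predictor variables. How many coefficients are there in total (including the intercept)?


Total coefficients = number of predictors + 1 (for the intercept).
= 137 + 1 = 138.

138


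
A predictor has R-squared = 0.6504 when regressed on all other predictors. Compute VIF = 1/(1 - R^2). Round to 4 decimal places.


VIF = 1 / (1 - 0.6504).
= 1 / 0.3496 = 2.8604.

2.8604


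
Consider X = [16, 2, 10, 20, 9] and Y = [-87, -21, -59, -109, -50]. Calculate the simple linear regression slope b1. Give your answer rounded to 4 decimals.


The sample means are xbar = 11.4000 and ybar = -65.2000.
Compute S_xx = 191.2000 and S_xy = -937.6000.
Slope b1 = S_xy / S_xx = -937.6000 / 191.2000 = -4.9038.

-4.9038


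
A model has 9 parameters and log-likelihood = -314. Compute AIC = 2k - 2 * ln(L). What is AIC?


AIC = 2*9 - 2*(-314).
= 18 + 628 = 646.

646


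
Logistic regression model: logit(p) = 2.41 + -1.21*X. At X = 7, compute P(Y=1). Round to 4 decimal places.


Compute z = 2.41 + (-1.21)(7) = -6.0600.
exp(-z) = 428.3754.
P = 1/(1 + 428.3754) = 0.0023.

0.0023


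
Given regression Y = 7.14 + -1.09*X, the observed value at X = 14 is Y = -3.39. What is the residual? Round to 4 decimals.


Fitted value at X = 14 is yhat = 7.14 + -1.09*14 = -8.1200.
Residual = -3.39 - -8.1200 = 4.7300.

4.7300


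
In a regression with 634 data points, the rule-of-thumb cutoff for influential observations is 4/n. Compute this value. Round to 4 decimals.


The threshold is 4/n.
4/634 = 0.0063.

0.0063


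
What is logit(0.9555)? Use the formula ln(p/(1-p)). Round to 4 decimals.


The odds are p/(1-p) = 0.9555 / 0.0445 = 21.4719.
logit(p) = ln(21.4719) = 3.0667.

3.0667


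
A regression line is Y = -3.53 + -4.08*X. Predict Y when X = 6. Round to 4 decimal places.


Predicted value:
Y = -3.53 + (-4.08)(6) = -3.53 + -24.4800 = -28.0100.

-28.0100


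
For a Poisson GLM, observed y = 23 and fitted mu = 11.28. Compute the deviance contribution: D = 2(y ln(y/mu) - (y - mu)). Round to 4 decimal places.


y/mu = 23/11.28 = 2.039007 (approx.), and ln(23/11.28) = 0.712463.
y * ln(y/mu) = 23 * 0.712463 = 16.386649.
y - mu = 11.72.
D = 2 * (16.386649 - 11.72) = 9.333298, which rounds to 9.3333.

9.3333


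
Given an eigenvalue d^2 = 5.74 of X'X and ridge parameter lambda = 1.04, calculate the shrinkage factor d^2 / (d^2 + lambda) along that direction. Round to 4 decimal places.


Compute the denominator: 5.74 + 1.04 = 6.7800.
Shrinkage factor = 5.74 / 6.7800 = 0.8466.

0.8466


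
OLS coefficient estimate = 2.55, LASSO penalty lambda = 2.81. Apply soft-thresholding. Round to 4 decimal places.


Absolute value: |2.55| = 2.55.
Compare to lambda = 2.81.
Since |beta| <= lambda, the coefficient is set to 0.

0.0000


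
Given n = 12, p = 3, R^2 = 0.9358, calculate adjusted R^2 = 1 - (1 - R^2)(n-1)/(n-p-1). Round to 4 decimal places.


Plug in: Adj R^2 = 1 - (1 - 0.9358) * 11/8.
= 1 - 0.0642 * 11/8
= 1 - 0.7062 / 8
= 1 - 0.0883 = 0.9117.

0.9117


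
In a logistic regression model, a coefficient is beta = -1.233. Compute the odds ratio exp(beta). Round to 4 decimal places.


Odds ratio = exp(beta) = exp(-1.233).
= 0.2914.

0.2914


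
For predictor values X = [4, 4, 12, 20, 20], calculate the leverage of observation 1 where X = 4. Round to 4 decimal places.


Mean of X: xbar = 12.0000.
SXX = 256.0000.
For X = 4: h = 1/5 + (4 - 12.0000)^2/256.0000 = 0.4500.

0.4500


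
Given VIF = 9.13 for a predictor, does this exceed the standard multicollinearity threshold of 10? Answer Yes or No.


Check: VIF = 9.13 vs threshold = 10.
Since 9.13 < 10, the answer is No.

No


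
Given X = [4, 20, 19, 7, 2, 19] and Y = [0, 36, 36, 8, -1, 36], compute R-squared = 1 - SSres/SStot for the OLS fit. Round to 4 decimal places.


The fitted line is Y = -7.1815 + 2.2266*X.
SSres = 9.4850, SStot = 1748.8333.
R^2 = 1 - SSres/SStot = 0.9946.

0.9946


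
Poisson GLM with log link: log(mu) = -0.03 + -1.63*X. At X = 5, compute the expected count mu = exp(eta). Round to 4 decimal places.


Compute eta = -0.03 + -1.63 * 5 = -8.1800.
Apply inverse link: mu = e^-8.1800 = 0.0003.

0.0003


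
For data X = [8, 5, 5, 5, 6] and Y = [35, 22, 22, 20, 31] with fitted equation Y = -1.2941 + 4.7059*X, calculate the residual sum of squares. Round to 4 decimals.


For each point, residual = actual - predicted.
Residuals: [-1.3531, -0.2354, -0.2354, -2.2354, 4.0587].
Sum of squared residuals = 23.4118.

23.4118


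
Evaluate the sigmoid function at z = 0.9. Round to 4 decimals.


Compute exp(-0.9000) = 0.4066.
Sigmoid = 1 / (1 + 0.4066) = 1 / 1.4066 = 0.7109.

0.7109


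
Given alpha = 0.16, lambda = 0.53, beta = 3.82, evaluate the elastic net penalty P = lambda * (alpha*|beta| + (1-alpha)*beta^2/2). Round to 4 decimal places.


Compute:
L1 = 0.16 * 3.82 = 0.6112.
L2 = 0.84 * 3.82^2 / 2 = 6.1288.
Penalty = 0.53 * (0.6112 + 6.1288) = 3.5722.

3.5722


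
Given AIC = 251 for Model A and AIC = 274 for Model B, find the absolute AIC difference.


Absolute difference = |251 - 274| = 23.
The model with lower AIC (A) is preferred.

23


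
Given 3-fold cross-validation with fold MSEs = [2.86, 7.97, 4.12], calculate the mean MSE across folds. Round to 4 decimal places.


Total MSE across folds = 14.9500.
CV-MSE = 14.9500/3 = 4.9833.

4.9833


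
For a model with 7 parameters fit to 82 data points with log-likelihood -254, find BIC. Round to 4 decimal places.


k * ln(n) = 7 * ln(82) = 7 * 4.406719 = 30.847033.
-2 * loglik = -2 * (-254) = 508.
BIC = 30.847033 + 508 = 538.847033, which rounds to 538.8470.

538.8470


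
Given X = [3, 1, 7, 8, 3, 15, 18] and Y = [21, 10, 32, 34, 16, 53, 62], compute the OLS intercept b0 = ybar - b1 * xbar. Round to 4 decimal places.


Compute b1 = 2.9598 from the OLS formula.
With xbar = 7.8571 and ybar = 32.5714, the intercept is:
b0 = 32.5714 - 2.9598 * 7.8571 = 9.3157.

9.3157


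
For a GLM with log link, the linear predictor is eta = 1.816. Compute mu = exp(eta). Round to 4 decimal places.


mu = exp(eta) = exp(1.816).
= 6.1472.

6.1472


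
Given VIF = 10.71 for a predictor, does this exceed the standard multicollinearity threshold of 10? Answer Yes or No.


Compare VIF = 10.71 to the threshold of 10.
10.71 >= 10, so the answer is Yes.

Yes


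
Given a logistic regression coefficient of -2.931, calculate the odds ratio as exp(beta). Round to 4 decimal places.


exp(-2.931) = 0.0533.
So the odds ratio is 0.0533.

0.0533


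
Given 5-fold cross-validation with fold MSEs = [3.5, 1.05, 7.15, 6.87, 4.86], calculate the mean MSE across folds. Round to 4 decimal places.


Total MSE across folds = 23.4300.
CV-MSE = 23.4300/5 = 4.6860.

4.6860


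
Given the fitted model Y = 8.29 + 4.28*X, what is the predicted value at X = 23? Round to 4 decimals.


Plug X = 23 into Y = 8.29 + 4.28*X:
Y = 8.29 + 98.4400 = 106.7300.

106.7300


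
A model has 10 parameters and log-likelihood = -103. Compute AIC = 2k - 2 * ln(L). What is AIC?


AIC = 2k - 2*loglik = 2(10) - 2(-103).
= 20 + 206 = 226.

226


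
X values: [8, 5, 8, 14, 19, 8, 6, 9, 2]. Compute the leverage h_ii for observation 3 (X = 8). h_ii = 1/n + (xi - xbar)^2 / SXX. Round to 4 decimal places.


Compute xbar = 8.7778 with n = 9 observations.
SXX = 201.5556.
Leverage = 1/9 + (8 - 8.7778)^2/201.5556 = 0.1141.

0.1141


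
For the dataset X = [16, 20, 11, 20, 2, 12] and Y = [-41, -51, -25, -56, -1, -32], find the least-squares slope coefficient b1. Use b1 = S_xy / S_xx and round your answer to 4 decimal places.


The sample means are xbar = 13.5000 and ybar = -34.3333.
Compute S_xx = 231.5000 and S_xy = -676.0000.
Slope b1 = S_xy / S_xx = -676.0000 / 231.5000 = -2.9201.

-2.9201


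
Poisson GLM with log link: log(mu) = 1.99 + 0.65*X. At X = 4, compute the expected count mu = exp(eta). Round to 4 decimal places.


Compute eta = 1.99 + 0.65 * 4 = 4.5900.
Apply inverse link: mu = e^4.5900 = 98.4944.

98.4944


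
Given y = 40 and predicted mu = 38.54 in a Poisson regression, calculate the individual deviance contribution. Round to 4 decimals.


First: ln(40/38.54) = 0.037183.
Then: 40 * 0.037183 = 1.487320.
y - mu = 40 - 38.54 = 1.46.
D = 2(1.487320 - 1.46) = 0.054640, which rounds to 0.0546.

0.0546


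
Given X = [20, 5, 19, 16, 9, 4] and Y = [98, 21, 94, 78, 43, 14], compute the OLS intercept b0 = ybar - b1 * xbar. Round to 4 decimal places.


The slope is b1 = 5.2146.
Sample means are xbar = 12.1667 and ybar = 58.0000.
Intercept: b0 = 58.0000 - (5.2146)(12.1667) = -5.4445.

-5.4445


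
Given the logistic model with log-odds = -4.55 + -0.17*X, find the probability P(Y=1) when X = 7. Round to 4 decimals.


Compute z = -4.55 + (-0.17)(7) = -5.7400.
exp(-z) = 311.0644.
P = 1/(1 + 311.0644) = 0.0032.

0.0032


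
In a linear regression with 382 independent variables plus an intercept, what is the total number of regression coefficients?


Each predictor gets one coefficient, plus one intercept.
Total parameters = 382 + 1 = 383.

383


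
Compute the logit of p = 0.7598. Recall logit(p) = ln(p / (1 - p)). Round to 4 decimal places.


The odds are p/(1-p) = 0.7598 / 0.2402 = 3.1632.
logit(p) = ln(3.1632) = 1.1516.

1.1516


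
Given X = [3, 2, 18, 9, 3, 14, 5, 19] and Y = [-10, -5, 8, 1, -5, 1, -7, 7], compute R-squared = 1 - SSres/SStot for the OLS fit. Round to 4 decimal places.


The fitted line is Y = -9.2672 + 0.8786*X.
SSres = 36.8217, SStot = 301.5000.
R^2 = 1 - SSres/SStot = 0.8779.

0.8779


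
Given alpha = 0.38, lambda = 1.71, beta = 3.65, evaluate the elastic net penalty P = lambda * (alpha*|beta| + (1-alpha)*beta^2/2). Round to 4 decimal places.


Compute:
L1 = 0.38 * 3.65 = 1.3870.
L2 = 0.62 * 3.65^2 / 2 = 4.1300.
Penalty = 1.71 * (1.3870 + 4.1300) = 9.4340.

9.4340


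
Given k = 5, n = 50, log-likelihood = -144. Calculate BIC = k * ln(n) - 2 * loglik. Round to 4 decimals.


ln(50) = 3.912023.
k * ln(n) = 5 * 3.912023 = 19.560115.
-2L = 288.
BIC = 19.560115 + 288 = 307.560115, which rounds to 307.5601.

307.5601


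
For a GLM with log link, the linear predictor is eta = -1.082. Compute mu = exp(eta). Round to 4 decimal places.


Apply the inverse link:
mu = e^-1.082 = 0.3389.

0.3389


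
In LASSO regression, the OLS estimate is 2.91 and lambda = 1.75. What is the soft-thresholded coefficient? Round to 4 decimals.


Check: |2.91| = 2.91 vs lambda = 1.75.
Since |beta| > lambda, coefficient = sign(beta)*(|beta| - lambda) = 1.1600.
Soft-thresholded coefficient = 1.1600.

1.1600


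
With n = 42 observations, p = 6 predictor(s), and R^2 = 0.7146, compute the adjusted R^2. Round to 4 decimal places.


Plug in: Adj R^2 = 1 - (1 - 0.7146) * 41/35.
= 1 - 0.2854 * 41/35
= 1 - 11.7014 / 35
= 1 - 0.3343 = 0.6657.

0.6657


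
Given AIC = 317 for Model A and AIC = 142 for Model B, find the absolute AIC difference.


|AIC_A - AIC_B| = |317 - 142| = 175.
Model B is preferred (lower AIC).

175


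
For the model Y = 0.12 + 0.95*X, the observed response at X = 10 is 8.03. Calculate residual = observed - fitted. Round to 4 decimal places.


Fitted value at X = 10 is yhat = 0.12 + 0.95*10 = 9.6200.
Residual = 8.03 - 9.6200 = -1.5900.

-1.5900


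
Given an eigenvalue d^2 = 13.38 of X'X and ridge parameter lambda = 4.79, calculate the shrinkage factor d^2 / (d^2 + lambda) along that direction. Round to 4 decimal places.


Compute the denominator: 13.38 + 4.79 = 18.1700.
Shrinkage factor = 13.38 / 18.1700 = 0.7364.

0.7364


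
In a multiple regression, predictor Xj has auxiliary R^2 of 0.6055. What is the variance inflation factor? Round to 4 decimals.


Denominator: 1 - 0.6055 = 0.3945.
VIF = 1 / 0.3945 = 2.5349.

2.5349


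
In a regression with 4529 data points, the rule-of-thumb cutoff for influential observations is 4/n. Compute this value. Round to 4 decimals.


Cook's distance cutoff = 4/n = 4/4529.
= 0.0009.

0.0009


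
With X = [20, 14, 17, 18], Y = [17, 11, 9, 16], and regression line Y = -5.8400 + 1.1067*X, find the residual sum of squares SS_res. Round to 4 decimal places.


Predicted values from Y = -5.8400 + 1.1067*X.
Residuals: [0.7060, 1.3462, -3.9739, 1.9194].
SSres = 21.7867.

21.7867


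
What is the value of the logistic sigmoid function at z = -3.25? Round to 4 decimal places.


exp(3.2500) = 25.7903.
1 + exp(-z) = 26.7903.
sigmoid = 1/26.7903 = 0.0373.

0.0373


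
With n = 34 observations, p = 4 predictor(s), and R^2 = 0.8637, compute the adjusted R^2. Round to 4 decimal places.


Plug in: Adj R^2 = 1 - (1 - 0.8637) * 33/29.
= 1 - 0.1363 * 33/29
= 1 - 4.4979 / 29
= 1 - 0.1551 = 0.8449.

0.8449


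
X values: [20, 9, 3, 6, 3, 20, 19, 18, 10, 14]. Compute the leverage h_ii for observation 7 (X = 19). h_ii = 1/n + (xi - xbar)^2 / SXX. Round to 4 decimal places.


Mean of X: xbar = 12.2000.
SXX = 427.6000.
For X = 19: h = 1/10 + (19 - 12.2000)^2/427.6000 = 0.2081.

0.2081


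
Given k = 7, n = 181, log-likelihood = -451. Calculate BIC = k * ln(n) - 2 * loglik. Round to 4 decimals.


Compute k*ln(n) = 7*ln(181) = 7*5.198497 = 36.389479.
Then -2*loglik = 902.
BIC = 36.389479 + 902 = 938.389479, which rounds to 938.3895.

938.3895


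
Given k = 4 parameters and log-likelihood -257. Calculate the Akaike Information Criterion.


Compute:
2k = 2*4 = 8.
-2*loglik = -2*(-257) = 514.
AIC = 8 + 514 = 522.

522


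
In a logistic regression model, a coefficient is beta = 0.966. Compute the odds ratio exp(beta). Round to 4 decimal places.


Odds ratio = exp(beta) = exp(0.966).
= 2.6274.

2.6274


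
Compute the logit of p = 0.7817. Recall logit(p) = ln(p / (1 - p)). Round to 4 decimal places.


The odds are p/(1-p) = 0.7817 / 0.2183 = 3.5809.
logit(p) = ln(3.5809) = 1.2756.

1.2756


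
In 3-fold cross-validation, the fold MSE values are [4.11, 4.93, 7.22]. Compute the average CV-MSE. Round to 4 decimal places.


Sum of fold MSEs = 16.2600.
Average = 16.2600 / 3 = 5.4200.

5.4200


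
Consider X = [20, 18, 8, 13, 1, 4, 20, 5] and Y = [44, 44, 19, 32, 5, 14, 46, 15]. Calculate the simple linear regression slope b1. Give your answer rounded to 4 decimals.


Calculate xbar = 11.1250, ybar = 27.3750.
S_xx = 408.8750, S_xy = 859.6250.
Using b1 = S_xy / S_xx = 859.6250 / 408.8750, we get b1 = 2.1024.

2.1024


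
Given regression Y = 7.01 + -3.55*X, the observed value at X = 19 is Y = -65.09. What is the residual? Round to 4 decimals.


Predicted = 7.01 + -3.55 * 19 = -60.4400.
Residual = -65.09 - -60.4400 = -4.6500.

-4.6500


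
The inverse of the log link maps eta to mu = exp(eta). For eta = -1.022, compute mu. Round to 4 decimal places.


Apply the inverse link:
mu = e^-1.022 = 0.3599.

0.3599


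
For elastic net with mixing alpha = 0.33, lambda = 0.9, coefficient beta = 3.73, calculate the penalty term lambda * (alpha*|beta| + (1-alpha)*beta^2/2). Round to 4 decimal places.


alpha * |beta| = 0.33 * 3.73 = 1.2309.
(1-alpha) * beta^2/2 = 0.67 * 13.9129/2 = 4.6608.
Total = 0.9 * (1.2309 + 4.6608) = 5.3025.

5.3025


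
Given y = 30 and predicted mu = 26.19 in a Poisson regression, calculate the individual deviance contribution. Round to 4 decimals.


y/mu = 30/26.19 = 1.145475 (approx.), and ln(30/26.19) = 0.135820.
y * ln(y/mu) = 30 * 0.135820 = 4.074600.
y - mu = 3.81.
D = 2 * (4.074600 - 3.81) = 0.529200, which rounds to 0.5292.

0.5292


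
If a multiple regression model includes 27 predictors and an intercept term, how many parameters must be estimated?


Each predictor gets one coefficient, plus one intercept.
Total parameters = 27 + 1 = 28.

28


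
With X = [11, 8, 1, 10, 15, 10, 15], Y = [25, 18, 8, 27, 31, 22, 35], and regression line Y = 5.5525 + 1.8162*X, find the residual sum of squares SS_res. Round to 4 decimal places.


Predicted values from Y = 5.5525 + 1.8162*X.
Residuals: [-0.5307, -2.0821, 0.6313, 3.2855, -1.7955, -1.7145, 2.2045].
SSres = 26.8330.

26.8330


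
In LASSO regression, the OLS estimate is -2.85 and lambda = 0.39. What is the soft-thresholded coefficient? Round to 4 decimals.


Absolute value: |-2.85| = 2.85.
Compare to lambda = 0.39.
Since |beta| > lambda, coefficient = sign(beta)*(|beta| - lambda) = -2.4600.

-2.4600


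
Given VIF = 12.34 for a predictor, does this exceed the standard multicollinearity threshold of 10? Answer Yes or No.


Compare VIF = 12.34 to the threshold of 10.
12.34 >= 10, so the answer is Yes.

Yes


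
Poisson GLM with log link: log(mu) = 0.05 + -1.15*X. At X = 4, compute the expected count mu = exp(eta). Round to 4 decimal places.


Linear predictor: eta = 0.05 + (-1.15)(4) = -4.5500.
Expected count: mu = exp(-4.5500) = 0.0106.

0.0106


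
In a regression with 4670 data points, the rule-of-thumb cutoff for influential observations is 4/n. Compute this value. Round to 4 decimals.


Using the rule of thumb:
Threshold = 4 / 4670 = 0.0009.

0.0009


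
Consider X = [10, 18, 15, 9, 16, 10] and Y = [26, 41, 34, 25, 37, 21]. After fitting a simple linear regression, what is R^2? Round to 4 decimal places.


The fitted line is Y = 4.8472 + 1.9861*X.
SSres = 21.3194, SStot = 305.3333.
R^2 = 1 - SSres/SStot = 0.9302.

0.9302
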